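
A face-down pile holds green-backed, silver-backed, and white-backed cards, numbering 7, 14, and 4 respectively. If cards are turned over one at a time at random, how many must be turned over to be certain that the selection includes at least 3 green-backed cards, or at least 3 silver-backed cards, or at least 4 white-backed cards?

8

The worst case stops just short of every target: 2 green-backed, 2 silver-backed, 3 white-backed — 2 + 2 + 3 = 7 cards.
One more card must push some back color to its target, so 7 + 1 = 8.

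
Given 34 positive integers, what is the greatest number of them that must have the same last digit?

There are 10 possible last digits, which serve as the pigeonholes.
If each of the 10 possible last digits held at most 3, the total would be at most 10 × 3 = 30 < 34, a contradiction.
So at least one holds ⌈34/10⌉ = 4.

4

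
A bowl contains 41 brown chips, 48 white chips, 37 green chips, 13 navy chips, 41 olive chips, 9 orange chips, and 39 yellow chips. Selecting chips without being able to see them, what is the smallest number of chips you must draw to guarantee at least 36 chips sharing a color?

198

In the worst case we take at most 35 of each color, but all 13 navy and all 9 orange (fewer than 35), giving 35 + 35 + 35 + 13 + 35 + 9 + 35 = 197.
One more chip then forces some color to 36, so 197 + 1 = 198.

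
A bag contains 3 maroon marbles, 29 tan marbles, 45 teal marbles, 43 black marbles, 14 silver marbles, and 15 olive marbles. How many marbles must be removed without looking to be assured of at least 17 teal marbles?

To avoid teal marbles as long as possible, exhaust the other 5 colors first.
The worst case draws every non-teal marble first: 3 + 29 + 43 + 14 + 15 = 104.
The next 17 draws are then forced to be teal, giving 104 + 17 = 121.

121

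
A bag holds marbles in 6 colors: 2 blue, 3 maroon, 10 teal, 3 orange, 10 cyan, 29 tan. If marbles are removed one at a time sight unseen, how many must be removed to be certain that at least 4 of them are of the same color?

In the worst case we take at most 3 of each color, but all 2 blue (fewer than 3), giving 2 + 3 + 3 + 3 + 3 + 3 = 17.
One more marble then forces some color to 4, so 17 + 1 = 18.

18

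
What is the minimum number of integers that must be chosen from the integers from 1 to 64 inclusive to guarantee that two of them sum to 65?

33

Partition {1, …, 64} into 32 pairs: {1,64}, {2,63}, …, {32,33}.
Choosing 32 integers — say the integers 1 through 32 — takes one from each pair and avoids the property.
Choosing 33 forces two into the same pair by pigeonhole, and those sum to 65. So 33.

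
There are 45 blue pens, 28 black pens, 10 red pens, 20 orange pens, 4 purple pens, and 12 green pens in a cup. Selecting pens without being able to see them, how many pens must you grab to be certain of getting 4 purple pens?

119

The worst case draws every non-purple pen first: 45 + 28 + 10 + 20 + 12 = 115.
The next 4 draws are then forced to be purple, giving 115 + 4 = 119.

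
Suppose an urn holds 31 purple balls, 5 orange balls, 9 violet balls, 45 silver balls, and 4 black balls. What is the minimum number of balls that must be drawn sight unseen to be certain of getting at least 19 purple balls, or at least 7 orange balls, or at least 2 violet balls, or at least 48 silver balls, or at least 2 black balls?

The worst case stops just short of every target: 18 purple, all 5 orange, 1 violet, all 45 silver, 1 black — 18 + 5 + 1 + 45 + 1 = 70 balls.
One more ball must push some color to its target, so 70 + 1 = 71.

71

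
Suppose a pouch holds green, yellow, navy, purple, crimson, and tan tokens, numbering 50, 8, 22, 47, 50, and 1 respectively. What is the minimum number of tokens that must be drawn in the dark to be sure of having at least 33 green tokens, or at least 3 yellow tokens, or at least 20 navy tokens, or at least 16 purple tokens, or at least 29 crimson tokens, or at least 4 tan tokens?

98

Each of the 6 colors has its own threshold; avoid all of them simultaneously.
The worst case stops just short of every target: 32 green, 2 yellow, 19 navy, 15 purple, 28 crimson, all 1 tan — 32 + 2 + 19 + 15 + 28 + 1 = 97 tokens.
One more token must push some color to its target, so 97 + 1 = 98.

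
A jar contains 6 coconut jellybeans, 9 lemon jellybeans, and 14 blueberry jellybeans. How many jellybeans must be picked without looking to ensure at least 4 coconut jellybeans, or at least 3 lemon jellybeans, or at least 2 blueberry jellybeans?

The worst case stops just short of every target: 3 coconut, 2 lemon, 1 blueberry — 3 + 2 + 1 = 6 jellybeans.
One more jellybean must push some flavor to its target, so 6 + 1 = 7.

7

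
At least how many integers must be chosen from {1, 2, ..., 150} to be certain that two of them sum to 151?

76

Partition {1, …, 150} into 75 pairs: {1,150}, {2,149}, …, {75,76}.
Choosing 75 integers — say the integers 1 through 75 — takes one from each pair and avoids the property.
Choosing 76 forces two into the same pair by pigeonhole, and those sum to 151. So 76.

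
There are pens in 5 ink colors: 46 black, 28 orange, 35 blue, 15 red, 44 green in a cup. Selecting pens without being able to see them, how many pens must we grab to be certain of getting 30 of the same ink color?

131

In the worst case we take at most 29 of each ink color, but all 28 orange and all 15 red (fewer than 29), giving 29 + 28 + 29 + 15 + 29 = 130.
One more pen then forces some ink color to 30, so 130 + 1 = 131.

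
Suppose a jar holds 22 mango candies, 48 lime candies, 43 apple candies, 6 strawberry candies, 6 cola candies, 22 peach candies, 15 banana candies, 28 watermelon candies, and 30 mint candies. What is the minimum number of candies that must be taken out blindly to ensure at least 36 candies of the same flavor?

Treat the 9 flavors as pigeonholes.
In the worst case we take at most 35 of each flavor, but all 22 mango, all 6 strawberry, all 6 cola, all 22 peach, all 15 banana, all 28 watermelon, and all 30 mint (fewer than 35), giving 22 + 35 + 35 + 6 + 6 + 22 + 15 + 28 + 30 = 199.
One more candy then forces some flavor to 36, so 199 + 1 = 200.

200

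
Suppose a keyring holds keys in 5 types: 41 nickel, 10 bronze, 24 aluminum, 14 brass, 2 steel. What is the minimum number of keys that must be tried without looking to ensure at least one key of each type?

The hardest type to obtain is steel: we could draw every other key first — 91 − 2 = 89 keys — without a single steel one.
The next draw must be steel, so 89 + 1 = 90.

90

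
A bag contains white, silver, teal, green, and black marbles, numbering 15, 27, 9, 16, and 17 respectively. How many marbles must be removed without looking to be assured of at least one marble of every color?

76

The hardest color to obtain is teal: we could draw every other marble first — 84 − 9 = 75 marbles — without a single teal one.
The next draw must be teal, so 75 + 1 = 76.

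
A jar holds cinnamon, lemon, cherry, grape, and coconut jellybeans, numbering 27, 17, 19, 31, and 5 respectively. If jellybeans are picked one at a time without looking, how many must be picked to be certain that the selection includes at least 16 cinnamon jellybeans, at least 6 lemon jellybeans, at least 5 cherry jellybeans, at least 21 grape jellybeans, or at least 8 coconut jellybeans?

50

The worst case stops just short of every target: 15 cinnamon, 5 lemon, 4 cherry, 20 grape, all 5 coconut — 15 + 5 + 4 + 20 + 5 = 49 jellybeans.
One more jellybean must push some flavor to its target, so 49 + 1 = 50.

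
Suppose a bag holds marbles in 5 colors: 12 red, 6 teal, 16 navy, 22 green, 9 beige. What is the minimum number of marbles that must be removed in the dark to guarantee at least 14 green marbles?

57

The worst case draws every non-green marble first: 12 + 6 + 16 + 9 = 43.
The next 14 draws are then forced to be green, giving 43 + 14 = 57.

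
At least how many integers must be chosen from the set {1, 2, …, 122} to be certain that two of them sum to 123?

62

Partition {1, …, 122} into 61 pairs: {1,122}, {2,121}, …, {61,62}.
Choosing 61 integers — say the integers 1 through 61 — takes one from each pair and avoids the property.
Choosing 62 forces two into the same pair by pigeonhole, and those sum to 123. So 62.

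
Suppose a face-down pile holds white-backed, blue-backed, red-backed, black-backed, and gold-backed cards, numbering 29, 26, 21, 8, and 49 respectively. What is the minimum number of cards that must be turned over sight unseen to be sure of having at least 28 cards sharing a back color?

110

In the worst case we take at most 27 of each back color, but all 26 blue-backed, all 21 red-backed, and all 8 black-backed (fewer than 27), giving 27 + 26 + 21 + 8 + 27 = 109.
One more card then forces some back color to 28, so 109 + 1 = 110.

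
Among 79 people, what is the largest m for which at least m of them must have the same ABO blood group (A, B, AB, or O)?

The 79 people fall into 4 ABO blood groups.
If each of the 4 ABO blood groups held at most 19, the total would be at most 4 × 19 = 76 < 79, a contradiction.
So at least one holds ⌈79/4⌉ = 20.

20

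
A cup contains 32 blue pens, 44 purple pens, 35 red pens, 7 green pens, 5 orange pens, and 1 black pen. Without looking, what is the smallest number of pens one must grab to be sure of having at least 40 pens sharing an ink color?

In the worst case we take at most 39 of each ink color, but all 32 blue, all 35 red, all 7 green, all 5 orange, and all 1 black (fewer than 39), giving 32 + 39 + 35 + 7 + 5 + 1 = 119.
One more pen then forces some ink color to 40, so 119 + 1 = 120.

120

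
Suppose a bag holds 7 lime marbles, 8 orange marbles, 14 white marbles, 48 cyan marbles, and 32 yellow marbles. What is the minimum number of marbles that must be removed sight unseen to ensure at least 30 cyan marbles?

To avoid cyan marbles as long as possible, exhaust the other 4 colors first.
The worst case draws every non-cyan marble first: 7 + 8 + 14 + 32 = 61.
The next 30 draws are then forced to be cyan, giving 61 + 30 = 91.

91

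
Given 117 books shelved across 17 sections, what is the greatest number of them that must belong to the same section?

If each of the 17 sections held at most 6, the total would be at most 17 × 6 = 102 < 117, a contradiction.
So at least one holds ⌈117/17⌉ = 7.

7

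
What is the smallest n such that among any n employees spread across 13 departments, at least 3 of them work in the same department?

27

There are 13 departments acting as pigeonholes.
With 13 × 2 = 26 employees we could place exactly 2 in each, with no class reaching 3.
One more forces some class to hold 3, so 26 + 1 = 27.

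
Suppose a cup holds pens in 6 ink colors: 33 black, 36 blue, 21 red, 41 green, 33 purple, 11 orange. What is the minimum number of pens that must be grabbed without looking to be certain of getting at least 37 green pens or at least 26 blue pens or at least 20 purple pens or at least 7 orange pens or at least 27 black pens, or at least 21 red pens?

133

Each of the 6 ink colors has its own threshold; avoid all of them simultaneously.
The worst case stops just short of every target: 26 black, 25 blue, 20 red, 36 green, 19 purple, 6 orange — 26 + 25 + 20 + 36 + 19 + 6 = 132 pens.
One more pen must push some ink color to its target, so 132 + 1 = 133.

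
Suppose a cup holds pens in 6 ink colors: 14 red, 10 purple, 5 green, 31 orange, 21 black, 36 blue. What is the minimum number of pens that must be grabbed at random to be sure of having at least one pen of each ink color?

113

The hardest ink color to obtain is green: we could draw every other pen first — 117 − 5 = 112 pens — without a single green one.
The next draw must be green, so 112 + 1 = 113.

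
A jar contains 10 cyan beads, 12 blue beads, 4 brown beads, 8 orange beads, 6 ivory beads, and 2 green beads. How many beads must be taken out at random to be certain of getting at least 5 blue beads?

To avoid blue beads as long as possible, exhaust the other 5 colors first.
The worst case draws every non-blue bead first: 10 + 4 + 8 + 6 + 2 = 30.
The next 5 draws are then forced to be blue, giving 30 + 5 = 35.

35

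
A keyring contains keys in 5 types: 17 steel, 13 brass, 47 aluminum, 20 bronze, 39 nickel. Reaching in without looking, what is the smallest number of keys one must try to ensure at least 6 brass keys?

129

The worst case draws every non-brass key first: 17 + 47 + 20 + 39 = 123.
The next 6 draws are then forced to be brass, giving 123 + 6 = 129.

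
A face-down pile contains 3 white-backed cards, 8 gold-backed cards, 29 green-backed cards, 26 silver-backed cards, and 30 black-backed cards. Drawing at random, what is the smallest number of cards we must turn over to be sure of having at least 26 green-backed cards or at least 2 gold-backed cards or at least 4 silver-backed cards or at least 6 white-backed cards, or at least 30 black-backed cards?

The worst case stops just short of every target: all 3 white-backed, 1 gold-backed, 25 green-backed, 3 silver-backed, 29 black-backed — 3 + 1 + 25 + 3 + 29 = 61 cards.
One more card must push some back color to its target, so 61 + 1 = 62.

62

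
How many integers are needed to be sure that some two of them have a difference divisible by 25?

Two integers differ by a multiple of 25 exactly when they share a remainder mod 25.
There are 25 residue classes mod 25, so 25 integers can all lie in distinct classes.
One more integer must repeat a residue, giving a difference divisible by 25. So n = 25 + 1 = 26.

26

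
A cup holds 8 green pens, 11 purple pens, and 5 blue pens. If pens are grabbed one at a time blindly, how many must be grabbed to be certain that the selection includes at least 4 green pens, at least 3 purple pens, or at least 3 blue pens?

8

The worst case stops just short of every target: 3 green, 2 purple, 2 blue — 3 + 2 + 2 = 7 pens.
One more pen must push some ink color to its target, so 7 + 1 = 8.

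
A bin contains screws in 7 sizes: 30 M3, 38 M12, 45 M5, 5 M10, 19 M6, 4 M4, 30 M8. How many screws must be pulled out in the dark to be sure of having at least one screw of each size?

The hardest size to obtain is M4: we could draw every other screw first — 171 − 4 = 167 screws — without a single M4 one.
The next draw must be M4, so 167 + 1 = 168.

168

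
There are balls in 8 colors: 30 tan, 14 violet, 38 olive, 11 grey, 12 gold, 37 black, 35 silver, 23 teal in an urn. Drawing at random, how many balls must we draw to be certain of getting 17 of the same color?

In the worst case we take at most 16 of each color, but all 14 violet, all 11 grey, and all 12 gold (fewer than 16), giving 16 + 14 + 16 + 11 + 12 + 16 + 16 + 16 = 117.
One more ball then forces some color to 17, so 117 + 1 = 118.

118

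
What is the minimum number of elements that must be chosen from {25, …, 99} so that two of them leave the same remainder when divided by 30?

Use the pigeonhole principle on residue classes: group the integers by remainder mod 30; there are 30 residue classes, each nonempty in this range.
Choosing one from each class (30 integers) avoids any shared remainder.
One more choice must repeat a class, so two differ by a multiple of 30. Hence 30 + 1 = 31.

31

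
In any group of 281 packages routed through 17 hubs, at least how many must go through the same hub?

The 281 packages fall into 17 hubs.
If each of the 17 hubs held at most 16, the total would be at most 17 × 16 = 272 < 281, a contradiction.
So at least one holds ⌈281/17⌉ = 17.

17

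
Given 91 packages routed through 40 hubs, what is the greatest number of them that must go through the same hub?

The 91 packages fall into 40 hubs.
If each of the 40 hubs held at most 2, the total would be at most 40 × 2 = 80 < 91, a contradiction.
So at least one holds ⌈91/40⌉ = 3.

3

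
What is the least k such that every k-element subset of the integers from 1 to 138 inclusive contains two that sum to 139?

70

Partition {1, …, 138} into 69 pairs: {1,138}, {2,137}, …, {69,70}.
Choosing 69 integers — say the integers 1 through 69 — takes one from each pair and avoids the property.
Choosing 70 forces two into the same pair by pigeonhole, and those sum to 139. So 70.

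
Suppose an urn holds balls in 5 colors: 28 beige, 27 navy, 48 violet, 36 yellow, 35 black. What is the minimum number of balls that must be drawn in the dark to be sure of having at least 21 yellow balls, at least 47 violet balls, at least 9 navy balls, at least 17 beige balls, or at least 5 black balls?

The worst case stops just short of every target: 16 beige, 8 navy, 46 violet, 20 yellow, 4 black — 16 + 8 + 46 + 20 + 4 = 94 balls.
One more ball must push some color to its target, so 94 + 1 = 95.

95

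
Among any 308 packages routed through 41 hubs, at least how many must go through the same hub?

8

If each of the 41 hubs held at most 7, the total would be at most 41 × 7 = 287 < 308, a contradiction.
So at least one holds ⌈308/41⌉ = 8.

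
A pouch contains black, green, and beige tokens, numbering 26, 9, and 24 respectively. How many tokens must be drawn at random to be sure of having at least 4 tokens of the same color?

10

Treat the 3 colors as pigeonholes.
The worst case takes 3 tokens of each color without reaching 4 of any: 3 × 3 = 9.
The next token must bring some color to 4, so 9 + 1 = 10.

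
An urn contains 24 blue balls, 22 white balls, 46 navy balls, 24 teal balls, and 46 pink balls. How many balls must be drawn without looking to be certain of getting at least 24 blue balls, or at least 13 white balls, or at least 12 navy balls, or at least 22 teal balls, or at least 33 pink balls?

The worst case stops just short of every target: 23 blue, 12 white, 11 navy, 21 teal, 32 pink — 23 + 12 + 11 + 21 + 32 = 99 balls.
One more ball must push some color to its target, so 99 + 1 = 100.

100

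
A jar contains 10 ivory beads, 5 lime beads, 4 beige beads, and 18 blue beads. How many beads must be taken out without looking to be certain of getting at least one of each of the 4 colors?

The hardest color to obtain is beige: we could draw every other bead first — 37 − 4 = 33 beads — without a single beige one.
The next draw must be beige, so 33 + 1 = 34.

34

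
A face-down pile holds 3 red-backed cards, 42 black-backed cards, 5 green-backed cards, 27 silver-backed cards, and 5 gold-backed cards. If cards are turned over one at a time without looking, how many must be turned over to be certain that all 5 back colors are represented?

80

The hardest back color to obtain is red-backed: we could draw every other card first — 82 − 3 = 79 cards — without a single red-backed one.
The next draw must be red-backed, so 79 + 1 = 80.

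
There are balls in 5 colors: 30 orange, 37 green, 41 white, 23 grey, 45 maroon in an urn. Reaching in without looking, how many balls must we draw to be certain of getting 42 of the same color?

In the worst case we take at most 41 of each color, but all 30 orange, all 37 green, and all 23 grey (fewer than 41), giving 30 + 37 + 41 + 23 + 41 = 172.
One more ball then forces some color to 42, so 172 + 1 = 173.

173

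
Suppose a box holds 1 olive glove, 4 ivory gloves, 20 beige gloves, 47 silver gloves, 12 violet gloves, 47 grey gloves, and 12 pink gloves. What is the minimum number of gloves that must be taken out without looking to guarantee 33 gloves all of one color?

Treat the 7 colors as pigeonholes.
In the worst case we take at most 32 of each color, but all 1 olive, all 4 ivory, all 20 beige, all 12 violet, and all 12 pink (fewer than 32), giving 1 + 4 + 20 + 32 + 12 + 32 + 12 = 113.
One more glove then forces some color to 33, so 113 + 1 = 114.

114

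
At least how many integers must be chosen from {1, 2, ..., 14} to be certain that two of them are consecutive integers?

Partition {1, …, 14} into 7 pairs: {1,2}, {3,4}, …, {13,14}.
Choosing 7 integers — say the 7 even numbers 2, 4, …, 14 — takes one from each pair and avoids the property.
Choosing 8 forces two into the same pair by pigeonhole, and those are consecutive. So 8.

8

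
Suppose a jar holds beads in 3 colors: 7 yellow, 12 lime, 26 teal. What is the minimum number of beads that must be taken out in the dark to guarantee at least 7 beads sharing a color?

19

Treat the 3 colors as pigeonholes.
The worst case takes 6 beads of each color without reaching 7 of any: 3 × 6 = 18.
The next bead must bring some color to 7, so 18 + 1 = 19.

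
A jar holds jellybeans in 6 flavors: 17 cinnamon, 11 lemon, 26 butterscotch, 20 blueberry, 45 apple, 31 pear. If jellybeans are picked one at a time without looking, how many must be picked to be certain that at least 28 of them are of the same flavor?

129

In the worst case we take at most 27 of each flavor, but all 17 cinnamon, all 11 lemon, all 26 butterscotch, and all 20 blueberry (fewer than 27), giving 17 + 11 + 26 + 20 + 27 + 27 = 128.
One more jellybean then forces some flavor to 28, so 128 + 1 = 129.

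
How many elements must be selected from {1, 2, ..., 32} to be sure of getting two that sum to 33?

Partition {1, …, 32} into 16 pairs: {1,32}, {2,31}, …, {16,17}.
Choosing 16 integers — say the integers 1 through 16 — takes one from each pair and avoids the property.
Choosing 17 forces two into the same pair by pigeonhole, and those sum to 33. So 17.

17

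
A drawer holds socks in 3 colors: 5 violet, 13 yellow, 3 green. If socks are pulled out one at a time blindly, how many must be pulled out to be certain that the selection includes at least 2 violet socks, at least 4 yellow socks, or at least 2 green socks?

Each of the 3 colors has its own threshold; avoid all of them simultaneously.
The worst case stops just short of every target: 1 violet, 3 yellow, 1 green — 1 + 3 + 1 = 5 socks.
One more sock must push some color to its target, so 5 + 1 = 6.

6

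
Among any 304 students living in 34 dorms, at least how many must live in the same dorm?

9

The 304 students fall into 34 dorms.
If each of the 34 dorms held at most 8, the total would be at most 34 × 8 = 272 < 304, a contradiction.
So at least one holds ⌈304/34⌉ = 9.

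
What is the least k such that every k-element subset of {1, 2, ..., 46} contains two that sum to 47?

24

Partition {1, …, 46} into 23 pairs: {1,46}, {2,45}, …, {23,24}.
Choosing 23 integers — say the integers 1 through 23 — takes one from each pair and avoids the property.
Choosing 24 forces two into the same pair by pigeonhole, and those sum to 47. So 24.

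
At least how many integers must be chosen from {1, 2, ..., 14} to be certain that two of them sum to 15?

Partition {1, …, 14} into 7 pairs: {1,14}, {2,13}, …, {7,8}.
Choosing 7 integers — say the integers 1 through 7 — takes one from each pair and avoids the property.
Choosing 8 forces two into the same pair by pigeonhole, and those sum to 15. So 8.

8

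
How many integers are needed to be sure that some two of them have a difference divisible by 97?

Use the pigeonhole principle on residue classes: two integers differ by a multiple of 97 exactly when they share a remainder mod 97.
There are 97 residue classes mod 97, so 97 integers can all lie in distinct classes.
One more integer must repeat a residue, giving a difference divisible by 97. So n = 97 + 1 = 98.

98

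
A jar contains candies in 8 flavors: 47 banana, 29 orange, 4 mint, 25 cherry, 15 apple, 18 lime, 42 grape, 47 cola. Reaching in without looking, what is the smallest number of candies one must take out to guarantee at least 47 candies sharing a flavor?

Treat the 8 flavors as pigeonholes.
In the worst case we take at most 46 of each flavor, but all 29 orange, all 4 mint, all 25 cherry, all 15 apple, all 18 lime, and all 42 grape (fewer than 46), giving 46 + 29 + 4 + 25 + 15 + 18 + 42 + 46 = 225.
One more candy then forces some flavor to 47, so 225 + 1 = 226.

226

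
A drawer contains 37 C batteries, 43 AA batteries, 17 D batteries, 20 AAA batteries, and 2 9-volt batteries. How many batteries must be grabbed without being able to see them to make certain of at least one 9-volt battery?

To avoid 9-volt batteries as long as possible, exhaust the other 4 types first.
The worst case draws every non-9-volt battery first: 37 + 43 + 17 + 20 = 117.
The next draw is then forced to be 9-volt, giving 117 + 1 = 118.

118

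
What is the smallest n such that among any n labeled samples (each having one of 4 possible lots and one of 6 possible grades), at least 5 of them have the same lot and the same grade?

There are 4 × 6 = 24 (lot, grade) combinations acting as pigeonholes.
With 24 × 4 = 96 labeled samples we could place exactly 4 in each, with no (lot, grade) pair reaching 5.
One more forces some (lot, grade) pair to hold 5, so 96 + 1 = 97.

97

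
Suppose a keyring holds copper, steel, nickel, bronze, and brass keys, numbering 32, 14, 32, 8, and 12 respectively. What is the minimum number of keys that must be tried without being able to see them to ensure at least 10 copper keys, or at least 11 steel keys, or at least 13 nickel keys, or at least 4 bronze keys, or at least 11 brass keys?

Each of the 5 types has its own threshold; avoid all of them simultaneously.
The worst case stops just short of every target: 9 copper, 10 steel, 12 nickel, 3 bronze, 10 brass — 9 + 10 + 12 + 3 + 10 = 44 keys.
One more key must push some type to its target, so 44 + 1 = 45.

45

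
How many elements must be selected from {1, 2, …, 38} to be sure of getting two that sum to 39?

Partition {1, …, 38} into 19 pairs: {1,38}, {2,37}, …, {19,20}.
Choosing 19 integers — say the integers 1 through 19 — takes one from each pair and avoids the property.
Choosing 20 forces two into the same pair by pigeonhole, and those sum to 39. So 20.

20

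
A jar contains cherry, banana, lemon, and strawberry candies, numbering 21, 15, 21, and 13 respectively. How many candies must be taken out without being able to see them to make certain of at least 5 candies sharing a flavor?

Treat the 4 flavors as pigeonholes.
The worst case takes 4 candies of each flavor without reaching 5 of any: 4 × 4 = 16.
The next candy must bring some flavor to 5, so 16 + 1 = 17.

17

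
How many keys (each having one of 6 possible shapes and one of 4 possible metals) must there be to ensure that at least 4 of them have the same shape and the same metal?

There are 6 × 4 = 24 (shape, metal) combinations acting as pigeonholes.
With 24 × 3 = 72 keys we could place exactly 3 in each, with no (shape, metal) pair reaching 4.
One more forces some (shape, metal) pair to hold 4, so 72 + 1 = 73.

73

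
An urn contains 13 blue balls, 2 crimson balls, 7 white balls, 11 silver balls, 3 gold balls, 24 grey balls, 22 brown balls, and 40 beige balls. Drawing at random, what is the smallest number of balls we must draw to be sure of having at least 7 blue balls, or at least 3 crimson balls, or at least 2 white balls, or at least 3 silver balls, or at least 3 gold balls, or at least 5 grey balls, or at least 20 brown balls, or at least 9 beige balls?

45

The worst case stops just short of every target: 6 blue, 2 crimson, 1 white, 2 silver, 2 gold, 4 grey, 19 brown, 8 beige — 6 + 2 + 1 + 2 + 2 + 4 + 19 + 8 = 44 balls.
One more ball must push some color to its target, so 44 + 1 = 45.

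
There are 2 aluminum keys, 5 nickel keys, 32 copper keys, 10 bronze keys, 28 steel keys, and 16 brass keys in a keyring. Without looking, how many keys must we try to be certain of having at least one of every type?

The hardest type to obtain is aluminum: we could draw every other key first — 93 − 2 = 91 keys — without a single aluminum one.
The next draw must be aluminum, so 91 + 1 = 92.

92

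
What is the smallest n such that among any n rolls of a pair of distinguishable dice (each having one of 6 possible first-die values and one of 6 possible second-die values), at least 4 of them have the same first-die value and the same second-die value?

109

There are 6 × 6 = 36 (first-die value, second-die value) combinations acting as pigeonholes.
With 36 × 3 = 108 rolls of a pair of distinguishable dice we could place exactly 3 in each, with no (first-die value, second-die value) pair reaching 4.
One more forces some (first-die value, second-die value) pair to hold 4, so 108 + 1 = 109.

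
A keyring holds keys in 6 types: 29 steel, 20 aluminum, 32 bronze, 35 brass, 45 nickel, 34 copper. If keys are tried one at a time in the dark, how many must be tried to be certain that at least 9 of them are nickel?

159

The worst case draws every non-nickel key first: 29 + 20 + 32 + 35 + 34 = 150.
The next 9 draws are then forced to be nickel, giving 150 + 9 = 159.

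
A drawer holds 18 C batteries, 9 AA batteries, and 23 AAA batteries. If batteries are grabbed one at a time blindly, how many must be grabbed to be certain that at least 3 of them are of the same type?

The worst case takes 2 batteries of each type without reaching 3 of any: 3 × 2 = 6.
The next battery must bring some type to 3, so 6 + 1 = 7.

7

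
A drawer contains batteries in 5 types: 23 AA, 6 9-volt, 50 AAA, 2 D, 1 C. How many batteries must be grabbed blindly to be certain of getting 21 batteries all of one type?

50

Treat the 5 types as pigeonholes.
In the worst case we take at most 20 of each type, but all 6 9-volt, all 2 D, and all 1 C (fewer than 20), giving 20 + 6 + 20 + 2 + 1 = 49.
One more battery then forces some type to 21, so 49 + 1 = 50.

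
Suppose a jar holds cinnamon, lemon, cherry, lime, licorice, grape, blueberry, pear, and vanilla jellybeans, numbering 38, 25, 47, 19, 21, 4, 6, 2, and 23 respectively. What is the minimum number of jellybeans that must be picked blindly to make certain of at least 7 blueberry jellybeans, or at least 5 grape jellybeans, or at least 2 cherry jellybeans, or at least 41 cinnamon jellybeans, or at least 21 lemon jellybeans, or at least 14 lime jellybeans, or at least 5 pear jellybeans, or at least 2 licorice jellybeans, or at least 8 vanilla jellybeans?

93

The worst case stops just short of every target: all 38 cinnamon, 20 lemon, 1 cherry, 13 lime, 1 licorice, 4 grape, 6 blueberry, all 2 pear, 7 vanilla — 38 + 20 + 1 + 13 + 1 + 4 + 6 + 2 + 7 = 92 jellybeans.
One more jellybean must push some flavor to its target, so 92 + 1 = 93.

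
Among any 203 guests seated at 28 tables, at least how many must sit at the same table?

8

The 203 guests fall into 28 tables.
If each of the 28 tables held at most 7, the total would be at most 28 × 7 = 196 < 203, a contradiction.
So at least one holds ⌈203/28⌉ = 8.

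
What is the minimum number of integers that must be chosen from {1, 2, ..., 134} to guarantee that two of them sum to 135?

68

Partition {1, …, 134} into 67 pairs: {1,134}, {2,133}, …, {67,68}.
Choosing 67 integers — say the integers 1 through 67 — takes one from each pair and avoids the property.
Choosing 68 forces two into the same pair by pigeonhole, and those sum to 135. So 68.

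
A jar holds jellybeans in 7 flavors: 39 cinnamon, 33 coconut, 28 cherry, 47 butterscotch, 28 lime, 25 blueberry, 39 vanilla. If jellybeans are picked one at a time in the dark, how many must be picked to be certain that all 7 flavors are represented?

The hardest flavor to obtain is blueberry: we could draw every other jellybean first — 239 − 25 = 214 jellybeans — without a single blueberry one.
The next draw must be blueberry, so 214 + 1 = 215.

215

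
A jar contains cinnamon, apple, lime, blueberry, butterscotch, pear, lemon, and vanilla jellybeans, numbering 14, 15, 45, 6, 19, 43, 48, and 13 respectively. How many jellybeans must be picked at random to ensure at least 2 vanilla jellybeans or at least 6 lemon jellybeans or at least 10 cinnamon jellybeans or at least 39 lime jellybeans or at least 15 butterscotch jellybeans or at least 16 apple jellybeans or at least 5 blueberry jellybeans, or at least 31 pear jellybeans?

117

Each of the 8 flavors has its own threshold; avoid all of them simultaneously.
The worst case stops just short of every target: 9 cinnamon, 15 apple, 38 lime, 4 blueberry, 14 butterscotch, 30 pear, 5 lemon, 1 vanilla — 9 + 15 + 38 + 4 + 14 + 30 + 5 + 1 = 116 jellybeans.
One more jellybean must push some flavor to its target, so 116 + 1 = 117.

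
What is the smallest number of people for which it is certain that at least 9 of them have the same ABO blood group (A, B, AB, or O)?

33

There are 4 ABO blood groups acting as pigeonholes.
With 4 × 8 = 32 people we could place exactly 8 in each, with no class reaching 9.
One more forces some class to hold 9, so 32 + 1 = 33.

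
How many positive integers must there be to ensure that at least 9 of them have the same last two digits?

There are 100 possible two-digit endings acting as pigeonholes.
With 100 × 8 = 800 positive integers we could place exactly 8 in each, with no class reaching 9.
One more forces some class to hold 9, so 800 + 1 = 801.

801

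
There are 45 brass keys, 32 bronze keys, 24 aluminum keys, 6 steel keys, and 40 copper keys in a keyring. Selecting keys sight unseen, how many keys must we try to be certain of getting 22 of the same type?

Treat the 5 types as pigeonholes.
In the worst case we take at most 21 of each type, but all 6 steel (fewer than 21), giving 21 + 21 + 21 + 6 + 21 = 90.
One more key then forces some type to 22, so 90 + 1 = 91.

91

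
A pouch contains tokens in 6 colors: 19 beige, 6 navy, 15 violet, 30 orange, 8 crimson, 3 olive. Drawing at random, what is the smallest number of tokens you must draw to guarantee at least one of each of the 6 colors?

79

The hardest color to obtain is olive: we could draw every other token first — 81 − 3 = 78 tokens — without a single olive one.
The next draw must be olive, so 78 + 1 = 79.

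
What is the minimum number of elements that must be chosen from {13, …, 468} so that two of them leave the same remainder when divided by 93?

94

Group the integers by remainder mod 93; there are 93 residue classes, each nonempty in this range.
Choosing one from each class (93 integers) avoids any shared remainder.
One more choice must repeat a class, so two differ by a multiple of 93. Hence 93 + 1 = 94.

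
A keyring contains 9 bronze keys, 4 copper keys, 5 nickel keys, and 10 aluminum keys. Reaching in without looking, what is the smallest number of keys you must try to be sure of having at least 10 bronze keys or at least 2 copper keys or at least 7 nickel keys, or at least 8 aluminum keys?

23

The worst case stops just short of every target: 9 bronze, 1 copper, all 5 nickel, 7 aluminum — 9 + 1 + 5 + 7 = 22 keys.
One more key must push some type to its target, so 22 + 1 = 23.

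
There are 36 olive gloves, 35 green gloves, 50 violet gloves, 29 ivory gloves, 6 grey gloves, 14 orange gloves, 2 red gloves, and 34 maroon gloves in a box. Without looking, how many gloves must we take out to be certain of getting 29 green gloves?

200

The worst case draws every non-green glove first: 36 + 50 + 29 + 6 + 14 + 2 + 34 = 171.
The next 29 draws are then forced to be green, giving 171 + 29 = 200.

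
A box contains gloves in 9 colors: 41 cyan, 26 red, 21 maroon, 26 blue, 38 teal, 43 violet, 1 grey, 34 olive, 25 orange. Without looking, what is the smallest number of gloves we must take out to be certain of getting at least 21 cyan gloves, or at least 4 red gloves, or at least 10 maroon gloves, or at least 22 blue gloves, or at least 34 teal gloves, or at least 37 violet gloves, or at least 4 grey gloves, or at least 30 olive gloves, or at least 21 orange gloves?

Each of the 9 colors has its own threshold; avoid all of them simultaneously.
The worst case stops just short of every target: 20 cyan, 3 red, 9 maroon, 21 blue, 33 teal, 36 violet, all 1 grey, 29 olive, 20 orange — 20 + 3 + 9 + 21 + 33 + 36 + 1 + 29 + 20 = 172 gloves.
One more glove must push some color to its target, so 172 + 1 = 173.

173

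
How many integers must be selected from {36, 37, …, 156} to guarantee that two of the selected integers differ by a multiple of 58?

Group the integers by remainder mod 58; there are 58 residue classes, each nonempty in this range.
Choosing one from each class (58 integers) avoids any shared remainder.
One more choice must repeat a class, so two differ by a multiple of 58. Hence 58 + 1 = 59.

59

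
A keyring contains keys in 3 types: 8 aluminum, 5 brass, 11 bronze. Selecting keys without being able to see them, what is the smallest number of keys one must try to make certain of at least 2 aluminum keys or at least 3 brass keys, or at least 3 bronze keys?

6

The worst case stops just short of every target: 1 aluminum, 2 brass, 2 bronze — 1 + 2 + 2 = 5 keys.
One more key must push some type to its target, so 5 + 1 = 6.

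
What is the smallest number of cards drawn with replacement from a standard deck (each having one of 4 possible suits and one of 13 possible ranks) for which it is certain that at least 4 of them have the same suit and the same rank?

There are 4 × 13 = 52 (suit, rank) combinations acting as pigeonholes.
With 52 × 3 = 156 cards drawn with replacement from a standard deck we could place exactly 3 in each, with no (suit, rank) pair reaching 4.
One more forces some (suit, rank) pair to hold 4, so 156 + 1 = 157.

157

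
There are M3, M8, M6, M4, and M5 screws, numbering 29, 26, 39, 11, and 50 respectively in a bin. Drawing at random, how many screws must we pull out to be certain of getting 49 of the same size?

154

Treat the 5 sizes as pigeonholes.
In the worst case we take at most 48 of each size, but all 29 M3, all 26 M8, all 39 M6, and all 11 M4 (fewer than 48), giving 29 + 26 + 39 + 11 + 48 = 153.
One more screw then forces some size to 49, so 153 + 1 = 154.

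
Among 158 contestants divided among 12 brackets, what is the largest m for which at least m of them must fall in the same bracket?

14

The 158 contestants fall into 12 brackets.
If each of the 12 brackets held at most 13, the total would be at most 12 × 13 = 156 < 158, a contradiction.
So at least one holds ⌈158/12⌉ = 14.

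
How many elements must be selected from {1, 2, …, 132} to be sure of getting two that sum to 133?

67

Partition {1, …, 132} into 66 pairs: {1,132}, {2,131}, …, {66,67}.
Choosing 66 integers — say the integers 1 through 66 — takes one from each pair and avoids the property.
Choosing 67 forces two into the same pair by pigeonhole, and those sum to 133. So 67.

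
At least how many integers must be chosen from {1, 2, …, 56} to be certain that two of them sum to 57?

29

Partition {1, …, 56} into 28 pairs: {1,56}, {2,55}, …, {28,29}.
Choosing 28 integers — say the integers 1 through 28 — takes one from each pair and avoids the property.
Choosing 29 forces two into the same pair by pigeonhole, and those sum to 57. So 29.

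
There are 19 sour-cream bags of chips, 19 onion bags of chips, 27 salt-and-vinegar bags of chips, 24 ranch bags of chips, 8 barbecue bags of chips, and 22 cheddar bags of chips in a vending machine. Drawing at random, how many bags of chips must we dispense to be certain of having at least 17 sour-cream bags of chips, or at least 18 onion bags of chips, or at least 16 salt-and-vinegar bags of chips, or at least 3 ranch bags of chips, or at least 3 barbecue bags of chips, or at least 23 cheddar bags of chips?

The worst case stops just short of every target: 16 sour-cream, 17 onion, 15 salt-and-vinegar, 2 ranch, 2 barbecue, 22 cheddar — 16 + 17 + 15 + 2 + 2 + 22 = 74 bags of chips.
One more bag of chips must push some flavor to its target, so 74 + 1 = 75.

75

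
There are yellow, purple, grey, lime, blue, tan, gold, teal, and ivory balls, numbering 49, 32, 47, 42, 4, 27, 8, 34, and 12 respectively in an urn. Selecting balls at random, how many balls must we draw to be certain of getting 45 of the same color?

Treat the 9 colors as pigeonholes.
In the worst case we take at most 44 of each color, but all 32 purple, all 42 lime, all 4 blue, all 27 tan, all 8 gold, all 34 teal, and all 12 ivory (fewer than 44), giving 44 + 32 + 44 + 42 + 4 + 27 + 8 + 34 + 12 = 247.
One more ball then forces some color to 45, so 247 + 1 = 248.

248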